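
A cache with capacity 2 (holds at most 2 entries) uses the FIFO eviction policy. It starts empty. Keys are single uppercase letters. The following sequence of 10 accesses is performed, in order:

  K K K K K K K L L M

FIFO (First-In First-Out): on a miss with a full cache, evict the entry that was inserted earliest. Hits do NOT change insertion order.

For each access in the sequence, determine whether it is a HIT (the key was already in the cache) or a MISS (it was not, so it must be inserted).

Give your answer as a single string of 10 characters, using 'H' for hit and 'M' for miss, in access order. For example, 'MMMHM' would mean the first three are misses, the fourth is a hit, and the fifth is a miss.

FIFO simulation (capacity=2):
  1. access K: MISS. Cache (old->new): [K]
  2. access K: HIT. Cache (old->new): [K]
  3. access K: HIT. Cache (old->new): [K]
  4. access K: HIT. Cache (old->new): [K]
  5. access K: HIT. Cache (old->new): [K]
  6. access K: HIT. Cache (old->new): [K]
  7. access K: HIT. Cache (old->new): [K]
  8. access L: MISS. Cache (old->new): [K L]
  9. access L: HIT. Cache (old->new): [K L]
  10. access M: MISS, evict K. Cache (old->new): [L M]
Total: 7 hits, 3 misses, 1 evictions

Answer: MHHHHHHMHM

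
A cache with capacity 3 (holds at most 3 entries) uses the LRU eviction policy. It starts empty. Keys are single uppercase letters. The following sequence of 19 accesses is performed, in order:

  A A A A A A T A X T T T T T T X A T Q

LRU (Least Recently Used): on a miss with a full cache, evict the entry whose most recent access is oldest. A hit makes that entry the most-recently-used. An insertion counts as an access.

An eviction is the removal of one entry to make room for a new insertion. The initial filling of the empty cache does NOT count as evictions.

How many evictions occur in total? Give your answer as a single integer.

LRU simulation (capacity=3):
  1. access A: MISS. Cache (LRU->MRU): [A]
  2. access A: HIT. Cache (LRU->MRU): [A]
  3. access A: HIT. Cache (LRU->MRU): [A]
  4. access A: HIT. Cache (LRU->MRU): [A]
  5. access A: HIT. Cache (LRU->MRU): [A]
  6. access A: HIT. Cache (LRU->MRU): [A]
  7. access T: MISS. Cache (LRU->MRU): [A T]
  8. access A: HIT. Cache (LRU->MRU): [T A]
  9. access X: MISS. Cache (LRU->MRU): [T A X]
  10. access T: HIT. Cache (LRU->MRU): [A X T]
  11. access T: HIT. Cache (LRU->MRU): [A X T]
  12. access T: HIT. Cache (LRU->MRU): [A X T]
  13. access T: HIT. Cache (LRU->MRU): [A X T]
  14. access T: HIT. Cache (LRU->MRU): [A X T]
  15. access T: HIT. Cache (LRU->MRU): [A X T]
  16. access X: HIT. Cache (LRU->MRU): [A T X]
  17. access A: HIT. Cache (LRU->MRU): [T X A]
  18. access T: HIT. Cache (LRU->MRU): [X A T]
  19. access Q: MISS, evict X. Cache (LRU->MRU): [A T Q]
Total: 15 hits, 4 misses, 1 evictions

Answer: 1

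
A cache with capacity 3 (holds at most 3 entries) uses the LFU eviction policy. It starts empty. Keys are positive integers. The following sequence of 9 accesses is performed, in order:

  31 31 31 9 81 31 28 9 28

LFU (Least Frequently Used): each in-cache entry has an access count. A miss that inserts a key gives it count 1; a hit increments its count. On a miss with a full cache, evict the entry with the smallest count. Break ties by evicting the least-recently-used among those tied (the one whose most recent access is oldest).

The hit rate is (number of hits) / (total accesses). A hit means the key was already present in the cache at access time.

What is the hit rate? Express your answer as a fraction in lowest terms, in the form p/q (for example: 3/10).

LFU simulation (capacity=3):
  1. access 31: MISS. Cache: [31(c=1)]
  2. access 31: HIT, count now 2. Cache: [31(c=2)]
  3. access 31: HIT, count now 3. Cache: [31(c=3)]
  4. access 9: MISS. Cache: [9(c=1) 31(c=3)]
  5. access 81: MISS. Cache: [9(c=1) 81(c=1) 31(c=3)]
  6. access 31: HIT, count now 4. Cache: [9(c=1) 81(c=1) 31(c=4)]
  7. access 28: MISS, evict 9(c=1). Cache: [81(c=1) 28(c=1) 31(c=4)]
  8. access 9: MISS, evict 81(c=1). Cache: [28(c=1) 9(c=1) 31(c=4)]
  9. access 28: HIT, count now 2. Cache: [9(c=1) 28(c=2) 31(c=4)]
Total: 4 hits, 5 misses, 2 evictions

Hit rate = 4/9

Answer: 4/9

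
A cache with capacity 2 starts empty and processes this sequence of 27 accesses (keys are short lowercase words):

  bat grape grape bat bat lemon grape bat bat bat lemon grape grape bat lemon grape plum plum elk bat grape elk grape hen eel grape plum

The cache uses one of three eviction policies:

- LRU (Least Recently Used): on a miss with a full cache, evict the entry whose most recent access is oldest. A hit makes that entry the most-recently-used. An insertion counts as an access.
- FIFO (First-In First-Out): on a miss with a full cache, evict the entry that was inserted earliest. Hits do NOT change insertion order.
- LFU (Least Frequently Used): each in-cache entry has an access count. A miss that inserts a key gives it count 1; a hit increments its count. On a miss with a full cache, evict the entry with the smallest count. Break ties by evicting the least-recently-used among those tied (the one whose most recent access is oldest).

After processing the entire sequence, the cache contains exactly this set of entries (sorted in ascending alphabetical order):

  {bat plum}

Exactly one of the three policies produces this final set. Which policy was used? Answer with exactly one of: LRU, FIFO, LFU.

Answer: LFU

Derivation:
Simulating under each policy and comparing final sets:
  LRU: final set = {grape plum} -> differs
  FIFO: final set = {grape plum} -> differs
  LFU: final set = {bat plum} -> MATCHES target
Only LFU produces the target set.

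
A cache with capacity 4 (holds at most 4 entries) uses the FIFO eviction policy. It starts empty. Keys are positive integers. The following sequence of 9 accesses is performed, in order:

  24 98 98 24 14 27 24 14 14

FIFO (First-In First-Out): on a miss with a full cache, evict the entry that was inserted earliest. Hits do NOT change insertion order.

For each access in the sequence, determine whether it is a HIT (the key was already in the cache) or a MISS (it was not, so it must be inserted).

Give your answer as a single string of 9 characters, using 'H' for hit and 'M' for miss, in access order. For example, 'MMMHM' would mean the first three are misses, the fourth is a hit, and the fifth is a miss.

FIFO simulation (capacity=4):
  1. access 24: MISS. Cache (old->new): [24]
  2. access 98: MISS. Cache (old->new): [24 98]
  3. access 98: HIT. Cache (old->new): [24 98]
  4. access 24: HIT. Cache (old->new): [24 98]
  5. access 14: MISS. Cache (old->new): [24 98 14]
  6. access 27: MISS. Cache (old->new): [24 98 14 27]
  7. access 24: HIT. Cache (old->new): [24 98 14 27]
  8. access 14: HIT. Cache (old->new): [24 98 14 27]
  9. access 14: HIT. Cache (old->new): [24 98 14 27]
Total: 5 hits, 4 misses, 0 evictions

Answer: MMHHMMHHH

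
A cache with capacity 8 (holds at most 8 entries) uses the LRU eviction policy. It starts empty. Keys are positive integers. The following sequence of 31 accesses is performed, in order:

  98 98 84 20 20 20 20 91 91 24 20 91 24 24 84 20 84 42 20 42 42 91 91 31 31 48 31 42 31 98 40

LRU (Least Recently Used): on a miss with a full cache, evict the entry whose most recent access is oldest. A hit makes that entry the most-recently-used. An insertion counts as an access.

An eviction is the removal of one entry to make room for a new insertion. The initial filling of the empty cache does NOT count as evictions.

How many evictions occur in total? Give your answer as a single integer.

Answer: 1

Derivation:
LRU simulation (capacity=8):
  1. access 98: MISS. Cache (LRU->MRU): [98]
  2. access 98: HIT. Cache (LRU->MRU): [98]
  3. access 84: MISS. Cache (LRU->MRU): [98 84]
  4. access 20: MISS. Cache (LRU->MRU): [98 84 20]
  5. access 20: HIT. Cache (LRU->MRU): [98 84 20]
  6. access 20: HIT. Cache (LRU->MRU): [98 84 20]
  7. access 20: HIT. Cache (LRU->MRU): [98 84 20]
  8. access 91: MISS. Cache (LRU->MRU): [98 84 20 91]
  9. access 91: HIT. Cache (LRU->MRU): [98 84 20 91]
  10. access 24: MISS. Cache (LRU->MRU): [98 84 20 91 24]
  11. access 20: HIT. Cache (LRU->MRU): [98 84 91 24 20]
  12. access 91: HIT. Cache (LRU->MRU): [98 84 24 20 91]
  13. access 24: HIT. Cache (LRU->MRU): [98 84 20 91 24]
  14. access 24: HIT. Cache (LRU->MRU): [98 84 20 91 24]
  15. access 84: HIT. Cache (LRU->MRU): [98 20 91 24 84]
  16. access 20: HIT. Cache (LRU->MRU): [98 91 24 84 20]
  17. access 84: HIT. Cache (LRU->MRU): [98 91 24 20 84]
  18. access 42: MISS. Cache (LRU->MRU): [98 91 24 20 84 42]
  19. access 20: HIT. Cache (LRU->MRU): [98 91 24 84 42 20]
  20. access 42: HIT. Cache (LRU->MRU): [98 91 24 84 20 42]
  21. access 42: HIT. Cache (LRU->MRU): [98 91 24 84 20 42]
  22. access 91: HIT. Cache (LRU->MRU): [98 24 84 20 42 91]
  23. access 91: HIT. Cache (LRU->MRU): [98 24 84 20 42 91]
  24. access 31: MISS. Cache (LRU->MRU): [98 24 84 20 42 91 31]
  25. access 31: HIT. Cache (LRU->MRU): [98 24 84 20 42 91 31]
  26. access 48: MISS. Cache (LRU->MRU): [98 24 84 20 42 91 31 48]
  27. access 31: HIT. Cache (LRU->MRU): [98 24 84 20 42 91 48 31]
  28. access 42: HIT. Cache (LRU->MRU): [98 24 84 20 91 48 31 42]
  29. access 31: HIT. Cache (LRU->MRU): [98 24 84 20 91 48 42 31]
  30. access 98: HIT. Cache (LRU->MRU): [24 84 20 91 48 42 31 98]
  31. access 40: MISS, evict 24. Cache (LRU->MRU): [84 20 91 48 42 31 98 40]
Total: 22 hits, 9 misses, 1 evictions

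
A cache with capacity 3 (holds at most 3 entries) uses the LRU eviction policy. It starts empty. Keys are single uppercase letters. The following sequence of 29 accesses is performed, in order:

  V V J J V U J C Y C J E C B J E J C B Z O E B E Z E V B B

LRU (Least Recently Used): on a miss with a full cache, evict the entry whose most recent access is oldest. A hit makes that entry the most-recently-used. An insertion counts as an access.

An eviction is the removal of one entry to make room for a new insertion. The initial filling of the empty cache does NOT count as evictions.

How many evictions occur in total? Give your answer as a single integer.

LRU simulation (capacity=3):
  1. access V: MISS. Cache (LRU->MRU): [V]
  2. access V: HIT. Cache (LRU->MRU): [V]
  3. access J: MISS. Cache (LRU->MRU): [V J]
  4. access J: HIT. Cache (LRU->MRU): [V J]
  5. access V: HIT. Cache (LRU->MRU): [J V]
  6. access U: MISS. Cache (LRU->MRU): [J V U]
  7. access J: HIT. Cache (LRU->MRU): [V U J]
  8. access C: MISS, evict V. Cache (LRU->MRU): [U J C]
  9. access Y: MISS, evict U. Cache (LRU->MRU): [J C Y]
  10. access C: HIT. Cache (LRU->MRU): [J Y C]
  11. access J: HIT. Cache (LRU->MRU): [Y C J]
  12. access E: MISS, evict Y. Cache (LRU->MRU): [C J E]
  13. access C: HIT. Cache (LRU->MRU): [J E C]
  14. access B: MISS, evict J. Cache (LRU->MRU): [E C B]
  15. access J: MISS, evict E. Cache (LRU->MRU): [C B J]
  16. access E: MISS, evict C. Cache (LRU->MRU): [B J E]
  17. access J: HIT. Cache (LRU->MRU): [B E J]
  18. access C: MISS, evict B. Cache (LRU->MRU): [E J C]
  19. access B: MISS, evict E. Cache (LRU->MRU): [J C B]
  20. access Z: MISS, evict J. Cache (LRU->MRU): [C B Z]
  21. access O: MISS, evict C. Cache (LRU->MRU): [B Z O]
  22. access E: MISS, evict B. Cache (LRU->MRU): [Z O E]
  23. access B: MISS, evict Z. Cache (LRU->MRU): [O E B]
  24. access E: HIT. Cache (LRU->MRU): [O B E]
  25. access Z: MISS, evict O. Cache (LRU->MRU): [B E Z]
  26. access E: HIT. Cache (LRU->MRU): [B Z E]
  27. access V: MISS, evict B. Cache (LRU->MRU): [Z E V]
  28. access B: MISS, evict Z. Cache (LRU->MRU): [E V B]
  29. access B: HIT. Cache (LRU->MRU): [E V B]
Total: 11 hits, 18 misses, 15 evictions

Answer: 15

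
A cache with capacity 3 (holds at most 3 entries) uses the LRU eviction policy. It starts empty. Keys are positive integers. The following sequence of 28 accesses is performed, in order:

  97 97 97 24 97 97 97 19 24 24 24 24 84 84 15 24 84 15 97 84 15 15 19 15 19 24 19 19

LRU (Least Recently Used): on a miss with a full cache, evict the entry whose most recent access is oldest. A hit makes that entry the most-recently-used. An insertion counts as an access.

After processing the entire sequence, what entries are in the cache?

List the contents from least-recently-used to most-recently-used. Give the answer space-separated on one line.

Answer: 15 24 19

Derivation:
LRU simulation (capacity=3):
  1. access 97: MISS. Cache (LRU->MRU): [97]
  2. access 97: HIT. Cache (LRU->MRU): [97]
  3. access 97: HIT. Cache (LRU->MRU): [97]
  4. access 24: MISS. Cache (LRU->MRU): [97 24]
  5. access 97: HIT. Cache (LRU->MRU): [24 97]
  6. access 97: HIT. Cache (LRU->MRU): [24 97]
  7. access 97: HIT. Cache (LRU->MRU): [24 97]
  8. access 19: MISS. Cache (LRU->MRU): [24 97 19]
  9. access 24: HIT. Cache (LRU->MRU): [97 19 24]
  10. access 24: HIT. Cache (LRU->MRU): [97 19 24]
  11. access 24: HIT. Cache (LRU->MRU): [97 19 24]
  12. access 24: HIT. Cache (LRU->MRU): [97 19 24]
  13. access 84: MISS, evict 97. Cache (LRU->MRU): [19 24 84]
  14. access 84: HIT. Cache (LRU->MRU): [19 24 84]
  15. access 15: MISS, evict 19. Cache (LRU->MRU): [24 84 15]
  16. access 24: HIT. Cache (LRU->MRU): [84 15 24]
  17. access 84: HIT. Cache (LRU->MRU): [15 24 84]
  18. access 15: HIT. Cache (LRU->MRU): [24 84 15]
  19. access 97: MISS, evict 24. Cache (LRU->MRU): [84 15 97]
  20. access 84: HIT. Cache (LRU->MRU): [15 97 84]
  21. access 15: HIT. Cache (LRU->MRU): [97 84 15]
  22. access 15: HIT. Cache (LRU->MRU): [97 84 15]
  23. access 19: MISS, evict 97. Cache (LRU->MRU): [84 15 19]
  24. access 15: HIT. Cache (LRU->MRU): [84 19 15]
  25. access 19: HIT. Cache (LRU->MRU): [84 15 19]
  26. access 24: MISS, evict 84. Cache (LRU->MRU): [15 19 24]
  27. access 19: HIT. Cache (LRU->MRU): [15 24 19]
  28. access 19: HIT. Cache (LRU->MRU): [15 24 19]
Total: 20 hits, 8 misses, 5 evictions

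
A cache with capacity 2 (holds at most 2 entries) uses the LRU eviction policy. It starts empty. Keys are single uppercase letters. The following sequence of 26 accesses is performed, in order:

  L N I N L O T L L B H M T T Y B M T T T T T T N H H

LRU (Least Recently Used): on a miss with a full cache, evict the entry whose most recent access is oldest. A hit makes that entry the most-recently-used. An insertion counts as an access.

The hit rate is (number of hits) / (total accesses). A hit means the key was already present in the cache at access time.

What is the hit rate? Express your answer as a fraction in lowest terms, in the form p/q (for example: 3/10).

LRU simulation (capacity=2):
  1. access L: MISS. Cache (LRU->MRU): [L]
  2. access N: MISS. Cache (LRU->MRU): [L N]
  3. access I: MISS, evict L. Cache (LRU->MRU): [N I]
  4. access N: HIT. Cache (LRU->MRU): [I N]
  5. access L: MISS, evict I. Cache (LRU->MRU): [N L]
  6. access O: MISS, evict N. Cache (LRU->MRU): [L O]
  7. access T: MISS, evict L. Cache (LRU->MRU): [O T]
  8. access L: MISS, evict O. Cache (LRU->MRU): [T L]
  9. access L: HIT. Cache (LRU->MRU): [T L]
  10. access B: MISS, evict T. Cache (LRU->MRU): [L B]
  11. access H: MISS, evict L. Cache (LRU->MRU): [B H]
  12. access M: MISS, evict B. Cache (LRU->MRU): [H M]
  13. access T: MISS, evict H. Cache (LRU->MRU): [M T]
  14. access T: HIT. Cache (LRU->MRU): [M T]
  15. access Y: MISS, evict M. Cache (LRU->MRU): [T Y]
  16. access B: MISS, evict T. Cache (LRU->MRU): [Y B]
  17. access M: MISS, evict Y. Cache (LRU->MRU): [B M]
  18. access T: MISS, evict B. Cache (LRU->MRU): [M T]
  19. access T: HIT. Cache (LRU->MRU): [M T]
  20. access T: HIT. Cache (LRU->MRU): [M T]
  21. access T: HIT. Cache (LRU->MRU): [M T]
  22. access T: HIT. Cache (LRU->MRU): [M T]
  23. access T: HIT. Cache (LRU->MRU): [M T]
  24. access N: MISS, evict M. Cache (LRU->MRU): [T N]
  25. access H: MISS, evict T. Cache (LRU->MRU): [N H]
  26. access H: HIT. Cache (LRU->MRU): [N H]
Total: 9 hits, 17 misses, 15 evictions

Hit rate = 9/26

Answer: 9/26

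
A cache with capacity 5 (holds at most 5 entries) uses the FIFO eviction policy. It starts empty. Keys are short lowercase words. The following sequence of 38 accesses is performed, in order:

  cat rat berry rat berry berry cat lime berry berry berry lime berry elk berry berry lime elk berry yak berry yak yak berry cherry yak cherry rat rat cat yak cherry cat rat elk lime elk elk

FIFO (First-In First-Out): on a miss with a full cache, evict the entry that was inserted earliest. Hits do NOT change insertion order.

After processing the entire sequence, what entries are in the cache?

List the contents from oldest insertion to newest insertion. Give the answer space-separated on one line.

FIFO simulation (capacity=5):
  1. access cat: MISS. Cache (old->new): [cat]
  2. access rat: MISS. Cache (old->new): [cat rat]
  3. access berry: MISS. Cache (old->new): [cat rat berry]
  4. access rat: HIT. Cache (old->new): [cat rat berry]
  5. access berry: HIT. Cache (old->new): [cat rat berry]
  6. access berry: HIT. Cache (old->new): [cat rat berry]
  7. access cat: HIT. Cache (old->new): [cat rat berry]
  8. access lime: MISS. Cache (old->new): [cat rat berry lime]
  9. access berry: HIT. Cache (old->new): [cat rat berry lime]
  10. access berry: HIT. Cache (old->new): [cat rat berry lime]
  11. access berry: HIT. Cache (old->new): [cat rat berry lime]
  12. access lime: HIT. Cache (old->new): [cat rat berry lime]
  13. access berry: HIT. Cache (old->new): [cat rat berry lime]
  14. access elk: MISS. Cache (old->new): [cat rat berry lime elk]
  15. access berry: HIT. Cache (old->new): [cat rat berry lime elk]
  16. access berry: HIT. Cache (old->new): [cat rat berry lime elk]
  17. access lime: HIT. Cache (old->new): [cat rat berry lime elk]
  18. access elk: HIT. Cache (old->new): [cat rat berry lime elk]
  19. access berry: HIT. Cache (old->new): [cat rat berry lime elk]
  20. access yak: MISS, evict cat. Cache (old->new): [rat berry lime elk yak]
  21. access berry: HIT. Cache (old->new): [rat berry lime elk yak]
  22. access yak: HIT. Cache (old->new): [rat berry lime elk yak]
  23. access yak: HIT. Cache (old->new): [rat berry lime elk yak]
  24. access berry: HIT. Cache (old->new): [rat berry lime elk yak]
  25. access cherry: MISS, evict rat. Cache (old->new): [berry lime elk yak cherry]
  26. access yak: HIT. Cache (old->new): [berry lime elk yak cherry]
  27. access cherry: HIT. Cache (old->new): [berry lime elk yak cherry]
  28. access rat: MISS, evict berry. Cache (old->new): [lime elk yak cherry rat]
  29. access rat: HIT. Cache (old->new): [lime elk yak cherry rat]
  30. access cat: MISS, evict lime. Cache (old->new): [elk yak cherry rat cat]
  31. access yak: HIT. Cache (old->new): [elk yak cherry rat cat]
  32. access cherry: HIT. Cache (old->new): [elk yak cherry rat cat]
  33. access cat: HIT. Cache (old->new): [elk yak cherry rat cat]
  34. access rat: HIT. Cache (old->new): [elk yak cherry rat cat]
  35. access elk: HIT. Cache (old->new): [elk yak cherry rat cat]
  36. access lime: MISS, evict elk. Cache (old->new): [yak cherry rat cat lime]
  37. access elk: MISS, evict yak. Cache (old->new): [cherry rat cat lime elk]
  38. access elk: HIT. Cache (old->new): [cherry rat cat lime elk]
Total: 27 hits, 11 misses, 6 evictions

Answer: cherry rat cat lime elk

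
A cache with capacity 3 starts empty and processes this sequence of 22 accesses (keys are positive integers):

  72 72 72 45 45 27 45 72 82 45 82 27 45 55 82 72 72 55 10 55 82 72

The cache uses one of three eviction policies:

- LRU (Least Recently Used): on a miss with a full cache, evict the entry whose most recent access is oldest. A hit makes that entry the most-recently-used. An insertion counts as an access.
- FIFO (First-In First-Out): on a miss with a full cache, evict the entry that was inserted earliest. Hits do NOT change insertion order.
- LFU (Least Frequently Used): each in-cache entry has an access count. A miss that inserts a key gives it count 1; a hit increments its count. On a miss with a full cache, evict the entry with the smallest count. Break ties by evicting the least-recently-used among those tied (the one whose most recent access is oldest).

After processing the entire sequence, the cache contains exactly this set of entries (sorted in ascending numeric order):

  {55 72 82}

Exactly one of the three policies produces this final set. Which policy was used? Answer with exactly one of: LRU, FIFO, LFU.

Simulating under each policy and comparing final sets:
  LRU: final set = {55 72 82} -> MATCHES target
  FIFO: final set = {10 72 82} -> differs
  LFU: final set = {45 72 82} -> differs
Only LRU produces the target set.

Answer: LRU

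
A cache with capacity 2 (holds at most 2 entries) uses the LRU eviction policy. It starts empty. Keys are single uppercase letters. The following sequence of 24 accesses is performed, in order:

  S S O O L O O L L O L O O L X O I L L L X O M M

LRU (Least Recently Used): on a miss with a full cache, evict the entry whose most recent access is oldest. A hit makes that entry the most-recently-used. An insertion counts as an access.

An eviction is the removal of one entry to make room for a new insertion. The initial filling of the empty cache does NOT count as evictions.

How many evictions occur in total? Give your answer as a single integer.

Answer: 8

Derivation:
LRU simulation (capacity=2):
  1. access S: MISS. Cache (LRU->MRU): [S]
  2. access S: HIT. Cache (LRU->MRU): [S]
  3. access O: MISS. Cache (LRU->MRU): [S O]
  4. access O: HIT. Cache (LRU->MRU): [S O]
  5. access L: MISS, evict S. Cache (LRU->MRU): [O L]
  6. access O: HIT. Cache (LRU->MRU): [L O]
  7. access O: HIT. Cache (LRU->MRU): [L O]
  8. access L: HIT. Cache (LRU->MRU): [O L]
  9. access L: HIT. Cache (LRU->MRU): [O L]
  10. access O: HIT. Cache (LRU->MRU): [L O]
  11. access L: HIT. Cache (LRU->MRU): [O L]
  12. access O: HIT. Cache (LRU->MRU): [L O]
  13. access O: HIT. Cache (LRU->MRU): [L O]
  14. access L: HIT. Cache (LRU->MRU): [O L]
  15. access X: MISS, evict O. Cache (LRU->MRU): [L X]
  16. access O: MISS, evict L. Cache (LRU->MRU): [X O]
  17. access I: MISS, evict X. Cache (LRU->MRU): [O I]
  18. access L: MISS, evict O. Cache (LRU->MRU): [I L]
  19. access L: HIT. Cache (LRU->MRU): [I L]
  20. access L: HIT. Cache (LRU->MRU): [I L]
  21. access X: MISS, evict I. Cache (LRU->MRU): [L X]
  22. access O: MISS, evict L. Cache (LRU->MRU): [X O]
  23. access M: MISS, evict X. Cache (LRU->MRU): [O M]
  24. access M: HIT. Cache (LRU->MRU): [O M]
Total: 14 hits, 10 misses, 8 evictions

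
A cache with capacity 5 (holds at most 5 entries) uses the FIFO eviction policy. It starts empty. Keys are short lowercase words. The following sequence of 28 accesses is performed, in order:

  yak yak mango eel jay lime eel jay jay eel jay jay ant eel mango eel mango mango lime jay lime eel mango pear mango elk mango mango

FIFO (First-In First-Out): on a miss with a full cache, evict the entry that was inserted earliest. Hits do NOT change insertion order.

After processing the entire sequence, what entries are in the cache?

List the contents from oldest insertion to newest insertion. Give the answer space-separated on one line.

Answer: lime ant pear mango elk

Derivation:
FIFO simulation (capacity=5):
  1. access yak: MISS. Cache (old->new): [yak]
  2. access yak: HIT. Cache (old->new): [yak]
  3. access mango: MISS. Cache (old->new): [yak mango]
  4. access eel: MISS. Cache (old->new): [yak mango eel]
  5. access jay: MISS. Cache (old->new): [yak mango eel jay]
  6. access lime: MISS. Cache (old->new): [yak mango eel jay lime]
  7. access eel: HIT. Cache (old->new): [yak mango eel jay lime]
  8. access jay: HIT. Cache (old->new): [yak mango eel jay lime]
  9. access jay: HIT. Cache (old->new): [yak mango eel jay lime]
  10. access eel: HIT. Cache (old->new): [yak mango eel jay lime]
  11. access jay: HIT. Cache (old->new): [yak mango eel jay lime]
  12. access jay: HIT. Cache (old->new): [yak mango eel jay lime]
  13. access ant: MISS, evict yak. Cache (old->new): [mango eel jay lime ant]
  14. access eel: HIT. Cache (old->new): [mango eel jay lime ant]
  15. access mango: HIT. Cache (old->new): [mango eel jay lime ant]
  16. access eel: HIT. Cache (old->new): [mango eel jay lime ant]
  17. access mango: HIT. Cache (old->new): [mango eel jay lime ant]
  18. access mango: HIT. Cache (old->new): [mango eel jay lime ant]
  19. access lime: HIT. Cache (old->new): [mango eel jay lime ant]
  20. access jay: HIT. Cache (old->new): [mango eel jay lime ant]
  21. access lime: HIT. Cache (old->new): [mango eel jay lime ant]
  22. access eel: HIT. Cache (old->new): [mango eel jay lime ant]
  23. access mango: HIT. Cache (old->new): [mango eel jay lime ant]
  24. access pear: MISS, evict mango. Cache (old->new): [eel jay lime ant pear]
  25. access mango: MISS, evict eel. Cache (old->new): [jay lime ant pear mango]
  26. access elk: MISS, evict jay. Cache (old->new): [lime ant pear mango elk]
  27. access mango: HIT. Cache (old->new): [lime ant pear mango elk]
  28. access mango: HIT. Cache (old->new): [lime ant pear mango elk]
Total: 19 hits, 9 misses, 4 evictions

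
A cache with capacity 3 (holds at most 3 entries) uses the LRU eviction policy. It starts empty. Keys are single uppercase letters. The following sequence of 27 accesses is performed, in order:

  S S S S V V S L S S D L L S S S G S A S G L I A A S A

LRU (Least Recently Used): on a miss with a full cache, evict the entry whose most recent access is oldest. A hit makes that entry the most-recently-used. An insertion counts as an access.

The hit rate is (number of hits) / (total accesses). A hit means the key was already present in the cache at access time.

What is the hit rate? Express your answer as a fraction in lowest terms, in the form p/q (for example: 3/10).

LRU simulation (capacity=3):
  1. access S: MISS. Cache (LRU->MRU): [S]
  2. access S: HIT. Cache (LRU->MRU): [S]
  3. access S: HIT. Cache (LRU->MRU): [S]
  4. access S: HIT. Cache (LRU->MRU): [S]
  5. access V: MISS. Cache (LRU->MRU): [S V]
  6. access V: HIT. Cache (LRU->MRU): [S V]
  7. access S: HIT. Cache (LRU->MRU): [V S]
  8. access L: MISS. Cache (LRU->MRU): [V S L]
  9. access S: HIT. Cache (LRU->MRU): [V L S]
  10. access S: HIT. Cache (LRU->MRU): [V L S]
  11. access D: MISS, evict V. Cache (LRU->MRU): [L S D]
  12. access L: HIT. Cache (LRU->MRU): [S D L]
  13. access L: HIT. Cache (LRU->MRU): [S D L]
  14. access S: HIT. Cache (LRU->MRU): [D L S]
  15. access S: HIT. Cache (LRU->MRU): [D L S]
  16. access S: HIT. Cache (LRU->MRU): [D L S]
  17. access G: MISS, evict D. Cache (LRU->MRU): [L S G]
  18. access S: HIT. Cache (LRU->MRU): [L G S]
  19. access A: MISS, evict L. Cache (LRU->MRU): [G S A]
  20. access S: HIT. Cache (LRU->MRU): [G A S]
  21. access G: HIT. Cache (LRU->MRU): [A S G]
  22. access L: MISS, evict A. Cache (LRU->MRU): [S G L]
  23. access I: MISS, evict S. Cache (LRU->MRU): [G L I]
  24. access A: MISS, evict G. Cache (LRU->MRU): [L I A]
  25. access A: HIT. Cache (LRU->MRU): [L I A]
  26. access S: MISS, evict L. Cache (LRU->MRU): [I A S]
  27. access A: HIT. Cache (LRU->MRU): [I S A]
Total: 17 hits, 10 misses, 7 evictions

Hit rate = 17/27

Answer: 17/27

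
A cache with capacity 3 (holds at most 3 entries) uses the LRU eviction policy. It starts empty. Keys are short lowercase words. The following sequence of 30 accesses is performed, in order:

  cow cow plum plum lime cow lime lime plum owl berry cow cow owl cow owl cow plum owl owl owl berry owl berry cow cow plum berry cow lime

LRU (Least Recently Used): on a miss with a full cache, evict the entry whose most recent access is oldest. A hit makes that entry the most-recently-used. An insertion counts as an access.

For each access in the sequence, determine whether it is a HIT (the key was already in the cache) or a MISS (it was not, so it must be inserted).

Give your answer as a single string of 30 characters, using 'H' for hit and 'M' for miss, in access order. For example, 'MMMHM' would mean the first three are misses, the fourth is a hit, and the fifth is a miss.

LRU simulation (capacity=3):
  1. access cow: MISS. Cache (LRU->MRU): [cow]
  2. access cow: HIT. Cache (LRU->MRU): [cow]
  3. access plum: MISS. Cache (LRU->MRU): [cow plum]
  4. access plum: HIT. Cache (LRU->MRU): [cow plum]
  5. access lime: MISS. Cache (LRU->MRU): [cow plum lime]
  6. access cow: HIT. Cache (LRU->MRU): [plum lime cow]
  7. access lime: HIT. Cache (LRU->MRU): [plum cow lime]
  8. access lime: HIT. Cache (LRU->MRU): [plum cow lime]
  9. access plum: HIT. Cache (LRU->MRU): [cow lime plum]
  10. access owl: MISS, evict cow. Cache (LRU->MRU): [lime plum owl]
  11. access berry: MISS, evict lime. Cache (LRU->MRU): [plum owl berry]
  12. access cow: MISS, evict plum. Cache (LRU->MRU): [owl berry cow]
  13. access cow: HIT. Cache (LRU->MRU): [owl berry cow]
  14. access owl: HIT. Cache (LRU->MRU): [berry cow owl]
  15. access cow: HIT. Cache (LRU->MRU): [berry owl cow]
  16. access owl: HIT. Cache (LRU->MRU): [berry cow owl]
  17. access cow: HIT. Cache (LRU->MRU): [berry owl cow]
  18. access plum: MISS, evict berry. Cache (LRU->MRU): [owl cow plum]
  19. access owl: HIT. Cache (LRU->MRU): [cow plum owl]
  20. access owl: HIT. Cache (LRU->MRU): [cow plum owl]
  21. access owl: HIT. Cache (LRU->MRU): [cow plum owl]
  22. access berry: MISS, evict cow. Cache (LRU->MRU): [plum owl berry]
  23. access owl: HIT. Cache (LRU->MRU): [plum berry owl]
  24. access berry: HIT. Cache (LRU->MRU): [plum owl berry]
  25. access cow: MISS, evict plum. Cache (LRU->MRU): [owl berry cow]
  26. access cow: HIT. Cache (LRU->MRU): [owl berry cow]
  27. access plum: MISS, evict owl. Cache (LRU->MRU): [berry cow plum]
  28. access berry: HIT. Cache (LRU->MRU): [cow plum berry]
  29. access cow: HIT. Cache (LRU->MRU): [plum berry cow]
  30. access lime: MISS, evict plum. Cache (LRU->MRU): [berry cow lime]
Total: 19 hits, 11 misses, 8 evictions

Answer: MHMHMHHHHMMMHHHHHMHHHMHHMHMHHM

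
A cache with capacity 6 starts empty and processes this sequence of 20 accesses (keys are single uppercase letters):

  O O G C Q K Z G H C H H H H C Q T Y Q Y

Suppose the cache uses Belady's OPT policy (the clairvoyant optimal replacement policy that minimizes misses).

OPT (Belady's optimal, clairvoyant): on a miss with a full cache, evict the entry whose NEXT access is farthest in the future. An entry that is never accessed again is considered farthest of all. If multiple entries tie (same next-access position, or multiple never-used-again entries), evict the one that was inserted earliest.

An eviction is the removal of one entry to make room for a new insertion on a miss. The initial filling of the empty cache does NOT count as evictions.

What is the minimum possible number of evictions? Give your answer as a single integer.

OPT (Belady) simulation (capacity=6):
  1. access O: MISS. Cache: [O]
  2. access O: HIT. Next use of O: never. Cache: [O]
  3. access G: MISS. Cache: [O G]
  4. access C: MISS. Cache: [O G C]
  5. access Q: MISS. Cache: [O G C Q]
  6. access K: MISS. Cache: [O G C Q K]
  7. access Z: MISS. Cache: [O G C Q K Z]
  8. access G: HIT. Next use of G: never. Cache: [O G C Q K Z]
  9. access H: MISS, evict O (next use: never). Cache: [G C Q K Z H]
  10. access C: HIT. Next use of C: step 15. Cache: [G C Q K Z H]
  11. access H: HIT. Next use of H: step 12. Cache: [G C Q K Z H]
  12. access H: HIT. Next use of H: step 13. Cache: [G C Q K Z H]
  13. access H: HIT. Next use of H: step 14. Cache: [G C Q K Z H]
  14. access H: HIT. Next use of H: never. Cache: [G C Q K Z H]
  15. access C: HIT. Next use of C: never. Cache: [G C Q K Z H]
  16. access Q: HIT. Next use of Q: step 19. Cache: [G C Q K Z H]
  17. access T: MISS, evict G (next use: never). Cache: [C Q K Z H T]
  18. access Y: MISS, evict C (next use: never). Cache: [Q K Z H T Y]
  19. access Q: HIT. Next use of Q: never. Cache: [Q K Z H T Y]
  20. access Y: HIT. Next use of Y: never. Cache: [Q K Z H T Y]
Total: 11 hits, 9 misses, 3 evictions

Answer: 3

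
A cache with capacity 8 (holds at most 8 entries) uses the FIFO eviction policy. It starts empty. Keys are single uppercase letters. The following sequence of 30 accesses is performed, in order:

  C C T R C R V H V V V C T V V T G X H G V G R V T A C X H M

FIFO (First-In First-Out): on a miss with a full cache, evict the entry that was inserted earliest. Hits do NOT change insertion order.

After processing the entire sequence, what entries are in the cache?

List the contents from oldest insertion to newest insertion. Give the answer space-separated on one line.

Answer: T R V H G X A M

Derivation:
FIFO simulation (capacity=8):
  1. access C: MISS. Cache (old->new): [C]
  2. access C: HIT. Cache (old->new): [C]
  3. access T: MISS. Cache (old->new): [C T]
  4. access R: MISS. Cache (old->new): [C T R]
  5. access C: HIT. Cache (old->new): [C T R]
  6. access R: HIT. Cache (old->new): [C T R]
  7. access V: MISS. Cache (old->new): [C T R V]
  8. access H: MISS. Cache (old->new): [C T R V H]
  9. access V: HIT. Cache (old->new): [C T R V H]
  10. access V: HIT. Cache (old->new): [C T R V H]
  11. access V: HIT. Cache (old->new): [C T R V H]
  12. access C: HIT. Cache (old->new): [C T R V H]
  13. access T: HIT. Cache (old->new): [C T R V H]
  14. access V: HIT. Cache (old->new): [C T R V H]
  15. access V: HIT. Cache (old->new): [C T R V H]
  16. access T: HIT. Cache (old->new): [C T R V H]
  17. access G: MISS. Cache (old->new): [C T R V H G]
  18. access X: MISS. Cache (old->new): [C T R V H G X]
  19. access H: HIT. Cache (old->new): [C T R V H G X]
  20. access G: HIT. Cache (old->new): [C T R V H G X]
  21. access V: HIT. Cache (old->new): [C T R V H G X]
  22. access G: HIT. Cache (old->new): [C T R V H G X]
  23. access R: HIT. Cache (old->new): [C T R V H G X]
  24. access V: HIT. Cache (old->new): [C T R V H G X]
  25. access T: HIT. Cache (old->new): [C T R V H G X]
  26. access A: MISS. Cache (old->new): [C T R V H G X A]
  27. access C: HIT. Cache (old->new): [C T R V H G X A]
  28. access X: HIT. Cache (old->new): [C T R V H G X A]
  29. access H: HIT. Cache (old->new): [C T R V H G X A]
  30. access M: MISS, evict C. Cache (old->new): [T R V H G X A M]
Total: 21 hits, 9 misses, 1 evictions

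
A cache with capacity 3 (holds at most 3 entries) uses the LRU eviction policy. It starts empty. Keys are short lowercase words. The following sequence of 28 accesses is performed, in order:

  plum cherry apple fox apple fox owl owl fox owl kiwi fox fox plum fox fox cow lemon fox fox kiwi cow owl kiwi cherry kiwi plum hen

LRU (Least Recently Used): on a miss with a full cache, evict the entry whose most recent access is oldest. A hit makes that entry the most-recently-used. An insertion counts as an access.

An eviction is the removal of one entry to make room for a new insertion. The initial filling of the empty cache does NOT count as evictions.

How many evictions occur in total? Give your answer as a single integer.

Answer: 12

Derivation:
LRU simulation (capacity=3):
  1. access plum: MISS. Cache (LRU->MRU): [plum]
  2. access cherry: MISS. Cache (LRU->MRU): [plum cherry]
  3. access apple: MISS. Cache (LRU->MRU): [plum cherry apple]
  4. access fox: MISS, evict plum. Cache (LRU->MRU): [cherry apple fox]
  5. access apple: HIT. Cache (LRU->MRU): [cherry fox apple]
  6. access fox: HIT. Cache (LRU->MRU): [cherry apple fox]
  7. access owl: MISS, evict cherry. Cache (LRU->MRU): [apple fox owl]
  8. access owl: HIT. Cache (LRU->MRU): [apple fox owl]
  9. access fox: HIT. Cache (LRU->MRU): [apple owl fox]
  10. access owl: HIT. Cache (LRU->MRU): [apple fox owl]
  11. access kiwi: MISS, evict apple. Cache (LRU->MRU): [fox owl kiwi]
  12. access fox: HIT. Cache (LRU->MRU): [owl kiwi fox]
  13. access fox: HIT. Cache (LRU->MRU): [owl kiwi fox]
  14. access plum: MISS, evict owl. Cache (LRU->MRU): [kiwi fox plum]
  15. access fox: HIT. Cache (LRU->MRU): [kiwi plum fox]
  16. access fox: HIT. Cache (LRU->MRU): [kiwi plum fox]
  17. access cow: MISS, evict kiwi. Cache (LRU->MRU): [plum fox cow]
  18. access lemon: MISS, evict plum. Cache (LRU->MRU): [fox cow lemon]
  19. access fox: HIT. Cache (LRU->MRU): [cow lemon fox]
  20. access fox: HIT. Cache (LRU->MRU): [cow lemon fox]
  21. access kiwi: MISS, evict cow. Cache (LRU->MRU): [lemon fox kiwi]
  22. access cow: MISS, evict lemon. Cache (LRU->MRU): [fox kiwi cow]
  23. access owl: MISS, evict fox. Cache (LRU->MRU): [kiwi cow owl]
  24. access kiwi: HIT. Cache (LRU->MRU): [cow owl kiwi]
  25. access cherry: MISS, evict cow. Cache (LRU->MRU): [owl kiwi cherry]
  26. access kiwi: HIT. Cache (LRU->MRU): [owl cherry kiwi]
  27. access plum: MISS, evict owl. Cache (LRU->MRU): [cherry kiwi plum]
  28. access hen: MISS, evict cherry. Cache (LRU->MRU): [kiwi plum hen]
Total: 13 hits, 15 misses, 12 evictions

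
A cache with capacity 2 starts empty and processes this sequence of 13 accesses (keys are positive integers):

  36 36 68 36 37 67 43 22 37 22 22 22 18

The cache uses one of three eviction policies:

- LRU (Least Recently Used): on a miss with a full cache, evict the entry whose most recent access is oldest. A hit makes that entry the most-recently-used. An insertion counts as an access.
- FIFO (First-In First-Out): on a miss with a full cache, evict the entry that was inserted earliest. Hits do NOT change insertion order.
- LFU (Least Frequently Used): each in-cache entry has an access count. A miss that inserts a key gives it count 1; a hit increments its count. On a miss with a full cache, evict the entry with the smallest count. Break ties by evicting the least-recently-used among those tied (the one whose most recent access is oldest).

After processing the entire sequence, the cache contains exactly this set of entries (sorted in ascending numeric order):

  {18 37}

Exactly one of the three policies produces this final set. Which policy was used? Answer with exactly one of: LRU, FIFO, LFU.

Simulating under each policy and comparing final sets:
  LRU: final set = {18 22} -> differs
  FIFO: final set = {18 37} -> MATCHES target
  LFU: final set = {18 22} -> differs
Only FIFO produces the target set.

Answer: FIFO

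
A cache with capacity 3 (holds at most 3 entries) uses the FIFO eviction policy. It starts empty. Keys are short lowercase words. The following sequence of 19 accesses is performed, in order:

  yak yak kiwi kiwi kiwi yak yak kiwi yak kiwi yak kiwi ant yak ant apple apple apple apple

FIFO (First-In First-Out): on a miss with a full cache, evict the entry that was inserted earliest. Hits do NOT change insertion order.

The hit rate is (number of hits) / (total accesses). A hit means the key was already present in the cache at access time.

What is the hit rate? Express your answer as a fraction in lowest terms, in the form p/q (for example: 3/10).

FIFO simulation (capacity=3):
  1. access yak: MISS. Cache (old->new): [yak]
  2. access yak: HIT. Cache (old->new): [yak]
  3. access kiwi: MISS. Cache (old->new): [yak kiwi]
  4. access kiwi: HIT. Cache (old->new): [yak kiwi]
  5. access kiwi: HIT. Cache (old->new): [yak kiwi]
  6. access yak: HIT. Cache (old->new): [yak kiwi]
  7. access yak: HIT. Cache (old->new): [yak kiwi]
  8. access kiwi: HIT. Cache (old->new): [yak kiwi]
  9. access yak: HIT. Cache (old->new): [yak kiwi]
  10. access kiwi: HIT. Cache (old->new): [yak kiwi]
  11. access yak: HIT. Cache (old->new): [yak kiwi]
  12. access kiwi: HIT. Cache (old->new): [yak kiwi]
  13. access ant: MISS. Cache (old->new): [yak kiwi ant]
  14. access yak: HIT. Cache (old->new): [yak kiwi ant]
  15. access ant: HIT. Cache (old->new): [yak kiwi ant]
  16. access apple: MISS, evict yak. Cache (old->new): [kiwi ant apple]
  17. access apple: HIT. Cache (old->new): [kiwi ant apple]
  18. access apple: HIT. Cache (old->new): [kiwi ant apple]
  19. access apple: HIT. Cache (old->new): [kiwi ant apple]
Total: 15 hits, 4 misses, 1 evictions

Hit rate = 15/19

Answer: 15/19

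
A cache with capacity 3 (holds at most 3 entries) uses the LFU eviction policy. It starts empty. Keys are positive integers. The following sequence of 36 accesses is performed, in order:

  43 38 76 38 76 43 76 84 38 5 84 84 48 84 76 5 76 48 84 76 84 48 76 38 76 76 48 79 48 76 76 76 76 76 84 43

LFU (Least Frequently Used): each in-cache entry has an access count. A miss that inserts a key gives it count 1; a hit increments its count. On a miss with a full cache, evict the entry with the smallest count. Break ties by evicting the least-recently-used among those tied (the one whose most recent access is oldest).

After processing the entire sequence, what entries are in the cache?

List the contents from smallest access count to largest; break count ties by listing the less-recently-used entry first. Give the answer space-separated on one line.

LFU simulation (capacity=3):
  1. access 43: MISS. Cache: [43(c=1)]
  2. access 38: MISS. Cache: [43(c=1) 38(c=1)]
  3. access 76: MISS. Cache: [43(c=1) 38(c=1) 76(c=1)]
  4. access 38: HIT, count now 2. Cache: [43(c=1) 76(c=1) 38(c=2)]
  5. access 76: HIT, count now 2. Cache: [43(c=1) 38(c=2) 76(c=2)]
  6. access 43: HIT, count now 2. Cache: [38(c=2) 76(c=2) 43(c=2)]
  7. access 76: HIT, count now 3. Cache: [38(c=2) 43(c=2) 76(c=3)]
  8. access 84: MISS, evict 38(c=2). Cache: [84(c=1) 43(c=2) 76(c=3)]
  9. access 38: MISS, evict 84(c=1). Cache: [38(c=1) 43(c=2) 76(c=3)]
  10. access 5: MISS, evict 38(c=1). Cache: [5(c=1) 43(c=2) 76(c=3)]
  11. access 84: MISS, evict 5(c=1). Cache: [84(c=1) 43(c=2) 76(c=3)]
  12. access 84: HIT, count now 2. Cache: [43(c=2) 84(c=2) 76(c=3)]
  13. access 48: MISS, evict 43(c=2). Cache: [48(c=1) 84(c=2) 76(c=3)]
  14. access 84: HIT, count now 3. Cache: [48(c=1) 76(c=3) 84(c=3)]
  15. access 76: HIT, count now 4. Cache: [48(c=1) 84(c=3) 76(c=4)]
  16. access 5: MISS, evict 48(c=1). Cache: [5(c=1) 84(c=3) 76(c=4)]
  17. access 76: HIT, count now 5. Cache: [5(c=1) 84(c=3) 76(c=5)]
  18. access 48: MISS, evict 5(c=1). Cache: [48(c=1) 84(c=3) 76(c=5)]
  19. access 84: HIT, count now 4. Cache: [48(c=1) 84(c=4) 76(c=5)]
  20. access 76: HIT, count now 6. Cache: [48(c=1) 84(c=4) 76(c=6)]
  21. access 84: HIT, count now 5. Cache: [48(c=1) 84(c=5) 76(c=6)]
  22. access 48: HIT, count now 2. Cache: [48(c=2) 84(c=5) 76(c=6)]
  23. access 76: HIT, count now 7. Cache: [48(c=2) 84(c=5) 76(c=7)]
  24. access 38: MISS, evict 48(c=2). Cache: [38(c=1) 84(c=5) 76(c=7)]
  25. access 76: HIT, count now 8. Cache: [38(c=1) 84(c=5) 76(c=8)]
  26. access 76: HIT, count now 9. Cache: [38(c=1) 84(c=5) 76(c=9)]
  27. access 48: MISS, evict 38(c=1). Cache: [48(c=1) 84(c=5) 76(c=9)]
  28. access 79: MISS, evict 48(c=1). Cache: [79(c=1) 84(c=5) 76(c=9)]
  29. access 48: MISS, evict 79(c=1). Cache: [48(c=1) 84(c=5) 76(c=9)]
  30. access 76: HIT, count now 10. Cache: [48(c=1) 84(c=5) 76(c=10)]
  31. access 76: HIT, count now 11. Cache: [48(c=1) 84(c=5) 76(c=11)]
  32. access 76: HIT, count now 12. Cache: [48(c=1) 84(c=5) 76(c=12)]
  33. access 76: HIT, count now 13. Cache: [48(c=1) 84(c=5) 76(c=13)]
  34. access 76: HIT, count now 14. Cache: [48(c=1) 84(c=5) 76(c=14)]
  35. access 84: HIT, count now 6. Cache: [48(c=1) 84(c=6) 76(c=14)]
  36. access 43: MISS, evict 48(c=1). Cache: [43(c=1) 84(c=6) 76(c=14)]
Total: 21 hits, 15 misses, 12 evictions

Answer: 43 84 76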